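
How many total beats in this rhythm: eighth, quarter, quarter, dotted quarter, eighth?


Step by step:
Beat values:
  eighth = 0.5 beats
  quarter = 1 beat
  quarter = 1 beat
  dotted quarter = 1.5 beats
  eighth = 0.5 beats
Sum = 0.5 + 1 + 1 + 1.5 + 0.5
= 4.5 beats


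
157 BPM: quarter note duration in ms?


Working:
One quarter-note beat = 60000 / BPM = 60000 / 157 ms
Duration = 60000 / 157
= 382.2 ms


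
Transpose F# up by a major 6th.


Solution.
major 6th: 6 letter names, 9 semitones
Letter: F + 5 → D
Pitch: F# + 9 semitones, spelled as a D → D#
= D#


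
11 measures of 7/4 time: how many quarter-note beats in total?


Step by step:
Time signature 7/4: the bottom number 4 means the quarter note gets one count
The top number 7 means 7 quarter-note beats per measure
Total = 7 × 11 measures
= 77 quarter-note beats


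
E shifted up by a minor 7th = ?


Solution.
minor 7th: 7 letter names, 10 semitones
Letter: E + 6 → D
Pitch: E + 10 semitones, spelled as a D → D
= D


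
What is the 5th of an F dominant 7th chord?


Dominant 7th chord = root + major 3rd + perfect 5th + minor 7th
Seventh chords stack in thirds, so the letter names are F-A-C-E
Root: F
Major 3rd above F: A
Perfect 5th above F: C
Minor 7th above F: Eb
The 5th = C


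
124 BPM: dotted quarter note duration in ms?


Step by step:
One quarter-note beat = 60000 / BPM = 60000 / 124 ms
Dotted quarter note = 3/2 × quarter note
Duration = 3/2 × 60000 / 124 = 90000 / 124
= 725.8 ms


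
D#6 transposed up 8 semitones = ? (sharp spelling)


Let's work it out.
D#6: chromatic position 3 in octave 6 → absolute = 6×12 + 3 = 75
Transpose up 8: 75 + 8 = 83
83 = 6×12 + 11 → B in octave 6
Result = B6


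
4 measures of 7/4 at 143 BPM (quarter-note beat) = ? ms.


Let's work it out.
Quarter-note beat duration = 60000 / 143 ms
Beats per measure (7/4) = 7
One measure = 7 × 60000 / 143 = 420000 / 143 ms
4 measures = 4 × 420000 / 143 = 1680000 / 143
= 11748.3 ms


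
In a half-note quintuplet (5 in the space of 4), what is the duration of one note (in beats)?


Quintuplet: 5 notes occupy the space of 4 half notes
Space = 4 × 2 = 8 beats
Each quintuplet note = 8 / 5 = 8/5 beats
= 8/5 beats


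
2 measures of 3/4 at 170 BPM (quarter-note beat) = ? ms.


Quarter-note beat duration = 60000 / 170 ms
Beats per measure (3/4) = 3
One measure = 3 × 60000 / 170 = 180000 / 170 ms
2 measures = 2 × 180000 / 170 = 360000 / 170
= 2117.6 ms


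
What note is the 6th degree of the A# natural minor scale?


Step by step:
Natural minor scale pattern: W-H-W-W-H-W-W (2-1-2-2-1-2-2 semitones)
Starting from A#:
  A# + 2 semitones → B#
  B# + 1 semitone → C#
  C# + 2 semitones → D#
  D# + 2 semitones → E#
  E# + 1 semitone → F#
  F# + 2 semitones → G#
  G# + 2 semitones → A#
Scale: A# B# C# D# E# F# G#
Degree 6 = F#


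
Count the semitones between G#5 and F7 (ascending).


Solution.
Absolute semitone position = octave×12 + chromatic position
G#5: 5×12 + 8 = 68
F7: 7×12 + 5 = 89
Difference = 89 - 68 = 21
= 21 semitones


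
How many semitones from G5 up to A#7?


Reasoning:
Absolute semitone position = octave×12 + chromatic position
G5: 5×12 + 7 = 67
A#7: 7×12 + 10 = 94
Difference = 94 - 67 = 27
= 27 semitones


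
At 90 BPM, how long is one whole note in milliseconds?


One quarter-note beat = 60000 / BPM = 60000 / 90 ms
Whole note = 4 × quarter note
Duration = 4 × 60000 / 90 = 240000 / 90
= 2666.7 ms


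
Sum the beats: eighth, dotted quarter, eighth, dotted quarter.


Reasoning:
Beat values:
  eighth = 0.5 beats
  dotted quarter = 1.5 beats
  eighth = 0.5 beats
  dotted quarter = 1.5 beats
Sum = 0.5 + 1.5 + 0.5 + 1.5
= 4 beats


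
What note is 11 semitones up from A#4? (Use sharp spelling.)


Solution.
A#4: chromatic position 10 in octave 4 → absolute = 4×12 + 10 = 58
Transpose up 11: 58 + 11 = 69
69 = 5×12 + 9 → A in octave 5
Result = A5


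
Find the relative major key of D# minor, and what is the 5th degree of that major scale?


Working:
The relative major shares the key signature and is a minor 3rd above the minor tonic
A minor 3rd above D# is F#
→ relative major of D# minor is F# major
F# major scale: F# G# A# B C# D# E#
= F# major; 5th degree = C#


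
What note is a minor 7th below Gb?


Working:
A 7th spans 7 letter names, so from G we land on A
A minor 7th = 10 semitones below Gb
Spell A at that pitch: Ab
= Ab


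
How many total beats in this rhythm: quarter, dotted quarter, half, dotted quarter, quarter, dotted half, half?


Let's work it out.
Beat values:
  quarter = 1 beat
  dotted quarter = 1.5 beats
  half = 2 beats
  dotted quarter = 1.5 beats
  quarter = 1 beat
  dotted half = 3 beats
  half = 2 beats
Sum = 1 + 1.5 + 2 + 1.5 + 1 + 3 + 2
= 12 beats


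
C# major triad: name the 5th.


Major triad = root + major 3rd (4 semitones) + perfect 5th (7 semitones)
A triad on C# stacks thirds, so the chord tones use letter names C-E-G
Root: C#
Major 3rd above C#: E#
Perfect 5th above C#: G#
The 5th = G#


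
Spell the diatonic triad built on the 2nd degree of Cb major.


Step by step:
Cb major scale: Cb Db Eb Fb Gb Ab Bb
Diatonic triad on degree 2 stacks scale notes 2, 4, 6: Db Fb Ab
Db→Fb = 3 semitones; Db→Ab = 7 semitones → minor triad
= Db Fb Ab (minor)


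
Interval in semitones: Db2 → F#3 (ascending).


Let's work it out.
Absolute semitone position = octave×12 + chromatic position
Db2: 2×12 + 1 = 25
F#3: 3×12 + 6 = 42
Difference = 42 - 25 = 17
= 17 semitones


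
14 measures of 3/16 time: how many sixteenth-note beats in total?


Solution.
Time signature 3/16: the bottom number 16 means the sixteenth note gets one count
The top number 3 means 3 sixteenth-note beats per measure
Total = 3 × 14 measures
= 42 sixteenth-note beats


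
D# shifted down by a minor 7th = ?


Reasoning:
minor 7th: 7 letter names, 10 semitones
Letter: D - 6 → E
Pitch: D# - 10 semitones, spelled as an E → E#
= E#


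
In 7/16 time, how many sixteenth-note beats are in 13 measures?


Time signature 7/16: the bottom number 16 means the sixteenth note gets one count
The top number 7 means 7 sixteenth-note beats per measure
Total = 7 × 13 measures
= 91 sixteenth-note beats


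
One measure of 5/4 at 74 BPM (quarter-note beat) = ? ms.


Reasoning:
Quarter-note beat duration = 60000 / 74 ms
Beats per measure (5/4) = 5
One measure = 5 × 60000 / 74 = 300000 / 74 ms
= 4054.1 ms


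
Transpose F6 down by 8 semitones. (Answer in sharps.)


F6: chromatic position 5 in octave 6 → absolute = 6×12 + 5 = 77
Transpose down 8: 77 - 8 = 69
69 = 5×12 + 9 → A in octave 5
Result = A5


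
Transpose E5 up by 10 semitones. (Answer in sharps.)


Let's work it out.
E5: chromatic position 4 in octave 5 → absolute = 5×12 + 4 = 64
Transpose up 10: 64 + 10 = 74
74 = 6×12 + 2 → D in octave 6
Result = D6


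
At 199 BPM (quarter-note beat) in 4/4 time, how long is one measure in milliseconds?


Reasoning:
Quarter-note beat duration = 60000 / 199 ms
Beats per measure (4/4) = 4
One measure = 4 × 60000 / 199 = 240000 / 199 ms
= 1206.0 ms


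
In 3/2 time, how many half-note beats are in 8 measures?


Reasoning:
Time signature 3/2: the bottom number 2 means the half note gets one count
The top number 3 means 3 half-note beats per measure
Total = 3 × 8 measures
= 24 half-note beats


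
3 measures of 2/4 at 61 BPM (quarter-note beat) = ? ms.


Reasoning:
Quarter-note beat duration = 60000 / 61 ms
Beats per measure (2/4) = 2
One measure = 2 × 60000 / 61 = 120000 / 61 ms
3 measures = 3 × 120000 / 61 = 360000 / 61
= 5901.6 ms


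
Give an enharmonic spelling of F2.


Step by step:
Enharmonic notes sound the same pitch but are spelled with different letter names
F and E# name the same pitch class
= E#2


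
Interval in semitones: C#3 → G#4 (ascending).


Working:
Absolute semitone position = octave×12 + chromatic position
C#3: 3×12 + 1 = 37
G#4: 4×12 + 8 = 56
Difference = 56 - 37 = 19
= 19 semitones


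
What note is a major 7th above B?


A 7th spans 7 letter names, so from B we land on A
A major 7th = 11 semitones above B
Spell A at that pitch: A#
= A#


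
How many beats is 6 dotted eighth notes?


Step by step:
Base eighth note = 1/2 beats
Dot 1 adds half the previous value: +1/4
One dotted eighth = 1/2 + 1/4 = 3/4
6 of them = 6 × 3/4 = 9/2
= 9/2 beats


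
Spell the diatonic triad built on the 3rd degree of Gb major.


Step by step:
Gb major scale: Gb Ab Bb Cb Db Eb F
Diatonic triad on degree 3 stacks scale notes 3, 5, 7: Bb Db F
Bb→Db = 3 semitones; Bb→F = 7 semitones → minor triad
= Bb Db F (minor)


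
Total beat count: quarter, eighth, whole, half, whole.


Solution.
Beat values:
  quarter = 1 beat
  eighth = 0.5 beats
  whole = 4 beats
  half = 2 beats
  whole = 4 beats
Sum = 1 + 0.5 + 4 + 2 + 4
= 11.5 beats


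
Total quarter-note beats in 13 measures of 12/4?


Solution.
Time signature 12/4: the bottom number 4 means the quarter note gets one count
The top number 12 means 12 quarter-note beats per measure
Total = 12 × 13 measures
= 156 quarter-note beats


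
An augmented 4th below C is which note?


Solution.
A 4th spans 4 letter names, so from C we land on G
An augmented 4th = 6 semitones below C
Spell G at that pitch: Gb
= Gb


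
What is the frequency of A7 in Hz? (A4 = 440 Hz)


Let's work it out.
f = 440 × 2^(n/12) where n = semitones from A4
A7: 36 semitones from A4
f = 440 × 2^(36/12)
f = 3520.00 Hz


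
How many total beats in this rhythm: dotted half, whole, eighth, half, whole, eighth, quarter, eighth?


Solution.
Beat values:
  dotted half = 3 beats
  whole = 4 beats
  eighth = 0.5 beats
  half = 2 beats
  whole = 4 beats
  eighth = 0.5 beats
  quarter = 1 beat
  eighth = 0.5 beats
Sum = 3 + 4 + 0.5 + 2 + 4 + 0.5 + 1 + 0.5
= 15.5 beats


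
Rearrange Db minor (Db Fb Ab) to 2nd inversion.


Reasoning:
Root position: Db Fb Ab
2nd inversion: move root and 3rd up an octave
Bass note: Ab
Notes (bottom to top) = Ab Db Fb


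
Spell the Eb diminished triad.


Diminished triad = root + minor 3rd (3 semitones) + diminished 5th (6 semitones)
A triad on Eb stacks thirds, so the chord tones use letter names E-G-B
Root: Eb
Minor 3rd above Eb: Gb
Diminished 5th above Eb: Bbb
Chord = Eb Gb Bbb


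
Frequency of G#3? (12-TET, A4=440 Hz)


Solution.
f = 440 × 2^(n/12) where n = semitones from A4
G#3: -13 semitones from A4
f = 440 × 2^(-13/12)
f = 207.65 Hz


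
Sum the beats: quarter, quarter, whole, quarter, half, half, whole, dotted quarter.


Beat values:
  quarter = 1 beat
  quarter = 1 beat
  whole = 4 beats
  quarter = 1 beat
  half = 2 beats
  half = 2 beats
  whole = 4 beats
  dotted quarter = 1.5 beats
Sum = 1 + 1 + 4 + 1 + 2 + 2 + 4 + 1.5
= 16.5 beats


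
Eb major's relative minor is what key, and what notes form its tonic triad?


Reasoning:
The relative minor shares the major's key signature and starts on its 6th degree
6th degree = a major 6th above the tonic; a major 6th above Eb is C
→ relative minor of Eb major is C minor
Tonic triad of C minor = root + minor 3rd + perfect 5th = C Eb G
= C minor; triad = C Eb G


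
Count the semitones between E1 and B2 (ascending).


Step by step:
Absolute semitone position = octave×12 + chromatic position
E1: 1×12 + 4 = 16
B2: 2×12 + 11 = 35
Difference = 35 - 16 = 19
= 19 semitones


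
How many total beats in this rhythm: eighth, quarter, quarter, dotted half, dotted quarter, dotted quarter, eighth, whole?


Working:
Beat values:
  eighth = 0.5 beats
  quarter = 1 beat
  quarter = 1 beat
  dotted half = 3 beats
  dotted quarter = 1.5 beats
  dotted quarter = 1.5 beats
  eighth = 0.5 beats
  whole = 4 beats
Sum = 0.5 + 1 + 1 + 3 + 1.5 + 1.5 + 0.5 + 4
= 13 beats


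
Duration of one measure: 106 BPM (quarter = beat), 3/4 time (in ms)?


Quarter-note beat duration = 60000 / 106 ms
Beats per measure (3/4) = 3
One measure = 3 × 60000 / 106 = 180000 / 106 ms
= 1698.1 ms


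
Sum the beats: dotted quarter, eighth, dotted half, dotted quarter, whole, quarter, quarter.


Reasoning:
Beat values:
  dotted quarter = 1.5 beats
  eighth = 0.5 beats
  dotted half = 3 beats
  dotted quarter = 1.5 beats
  whole = 4 beats
  quarter = 1 beat
  quarter = 1 beat
Sum = 1.5 + 0.5 + 3 + 1.5 + 4 + 1 + 1
= 12.5 beats


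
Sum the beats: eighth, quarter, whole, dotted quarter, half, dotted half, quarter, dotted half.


Reasoning:
Beat values:
  eighth = 0.5 beats
  quarter = 1 beat
  whole = 4 beats
  dotted quarter = 1.5 beats
  half = 2 beats
  dotted half = 3 beats
  quarter = 1 beat
  dotted half = 3 beats
Sum = 0.5 + 1 + 4 + 1.5 + 2 + 3 + 1 + 3
= 16 beats


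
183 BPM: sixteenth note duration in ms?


Solution.
One quarter-note beat = 60000 / BPM = 60000 / 183 ms
Sixteenth note = 1/4 × quarter note
Duration = 1/4 × 60000 / 183 = 15000 / 183
= 82.0 ms


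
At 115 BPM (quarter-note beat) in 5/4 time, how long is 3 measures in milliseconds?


Let's work it out.
Quarter-note beat duration = 60000 / 115 ms
Beats per measure (5/4) = 5
One measure = 5 × 60000 / 115 = 300000 / 115 ms
3 measures = 3 × 300000 / 115 = 900000 / 115
= 7826.1 ms


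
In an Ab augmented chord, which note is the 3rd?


Step by step:
Augmented triad = root + major 3rd (4 semitones) + augmented 5th (8 semitones)
A triad on Ab stacks thirds, so the chord tones use letter names A-C-E
Root: Ab
Major 3rd above Ab: C
Augmented 5th above Ab: E
The 3rd = C


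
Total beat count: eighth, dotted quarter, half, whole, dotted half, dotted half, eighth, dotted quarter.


Beat values:
  eighth = 0.5 beats
  dotted quarter = 1.5 beats
  half = 2 beats
  whole = 4 beats
  dotted half = 3 beats
  dotted half = 3 beats
  eighth = 0.5 beats
  dotted quarter = 1.5 beats
Sum = 0.5 + 1.5 + 2 + 4 + 3 + 3 + 0.5 + 1.5
= 16 beats


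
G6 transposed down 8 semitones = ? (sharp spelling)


Working:
G6: chromatic position 7 in octave 6 → absolute = 6×12 + 7 = 79
Transpose down 8: 79 - 8 = 71
71 = 5×12 + 11 → B in octave 5
Result = B5


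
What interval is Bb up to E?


Reasoning:
Letter names: B → E spans 4 letter names → a 4th
Semitones: Bb → E = 6 half-steps
A 4th of 6 semitones is an augmented 4th
= augmented 4th


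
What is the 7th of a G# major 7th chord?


Major 7th chord = root + major 3rd + perfect 5th + major 7th
Seventh chords stack in thirds, so the letter names are G-B-D-F
Root: G#
Major 3rd above G#: B#
Perfect 5th above G#: D#
Major 7th above G#: F##
The 7th = F##


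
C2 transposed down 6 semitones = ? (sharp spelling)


C2: chromatic position 0 in octave 2 → absolute = 2×12 + 0 = 24
Transpose down 6: 24 - 6 = 18
18 = 1×12 + 6 → F# in octave 1
Result = F#1


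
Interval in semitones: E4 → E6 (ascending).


Working:
Absolute semitone position = octave×12 + chromatic position
E4: 4×12 + 4 = 52
E6: 6×12 + 4 = 76
Difference = 76 - 52 = 24
= 24 semitones


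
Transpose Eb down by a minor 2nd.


Working:
minor 2nd: 2 letter names, 1 semitones
Letter: E - 1 → D
Pitch: Eb - 1 semitones, spelled as a D → D
= D


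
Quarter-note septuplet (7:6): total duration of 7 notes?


Reasoning:
Septuplet: 7 notes occupy the space of 6 quarter notes
Space = 6 × 1 = 6 beats
Each septuplet note = 6 / 7 = 6/7 beats
7 notes = 7 × 6/7 = 6
= 6 beats


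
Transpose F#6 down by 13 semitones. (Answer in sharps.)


Step by step:
F#6: chromatic position 6 in octave 6 → absolute = 6×12 + 6 = 78
Transpose down 13: 78 - 13 = 65
65 = 5×12 + 5 → F in octave 5
Result = F5


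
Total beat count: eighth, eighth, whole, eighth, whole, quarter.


Working:
Beat values:
  eighth = 0.5 beats
  eighth = 0.5 beats
  whole = 4 beats
  eighth = 0.5 beats
  whole = 4 beats
  quarter = 1 beat
Sum = 0.5 + 0.5 + 4 + 0.5 + 4 + 1
= 10.5 beats


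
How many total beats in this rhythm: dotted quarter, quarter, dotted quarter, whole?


Step by step:
Beat values:
  dotted quarter = 1.5 beats
  quarter = 1 beat
  dotted quarter = 1.5 beats
  whole = 4 beats
Sum = 1.5 + 1 + 1.5 + 4
= 8 beats


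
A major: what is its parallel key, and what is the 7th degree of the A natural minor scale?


Parallel keys share the same tonic but differ in mode
A major → parallel is A minor
A natural minor scale: A B C D E F G
= A minor; 7th degree = G


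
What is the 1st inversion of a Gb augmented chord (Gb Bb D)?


Solution.
Root position: Gb Bb D
1st inversion: move root up an octave
Bass note: Bb
Notes (bottom to top) = Bb D Gb


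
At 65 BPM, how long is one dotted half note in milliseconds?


Working:
One quarter-note beat = 60000 / BPM = 60000 / 65 ms
Dotted half note = 3 × quarter note
Duration = 3 × 60000 / 65 = 180000 / 65
= 2769.2 ms


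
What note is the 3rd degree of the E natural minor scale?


Solution.
Natural minor scale pattern: W-H-W-W-H-W-W (2-1-2-2-1-2-2 semitones)
Starting from E:
  E + 2 semitones → F#
  F# + 1 semitone → G
  G + 2 semitones → A
  A + 2 semitones → B
  B + 1 semitone → C
  C + 2 semitones → D
  D + 2 semitones → E
Scale: E F# G A B C D
Degree 3 = G


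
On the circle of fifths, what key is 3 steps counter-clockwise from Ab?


Reasoning:
Each counter-clockwise step moves down a perfect 5th (= up a perfect 4th)
From Ab: Ab → Db → F#/Gb → B
= B


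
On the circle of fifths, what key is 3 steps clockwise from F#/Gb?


Each clockwise step on the circle of fifths moves up a perfect 5th
From F#/Gb: F#/Gb → Db → Ab → Eb
= Eb


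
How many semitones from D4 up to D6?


Solution.
Absolute semitone position = octave×12 + chromatic position
D4: 4×12 + 2 = 50
D6: 6×12 + 2 = 74
Difference = 74 - 50 = 24
= 24 semitones


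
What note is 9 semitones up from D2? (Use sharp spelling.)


D2: chromatic position 2 in octave 2 → absolute = 2×12 + 2 = 26
Transpose up 9: 26 + 9 = 35
35 = 2×12 + 11 → B in octave 2
Result = B2


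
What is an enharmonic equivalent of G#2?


Step by step:
Enharmonic notes sound the same pitch but are spelled with different letter names
G# and Ab name the same pitch class
= Ab2


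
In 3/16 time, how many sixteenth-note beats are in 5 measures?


Working:
Time signature 3/16: the bottom number 16 means the sixteenth note gets one count
The top number 3 means 3 sixteenth-note beats per measure
Total = 3 × 5 measures
= 15 sixteenth-note beats


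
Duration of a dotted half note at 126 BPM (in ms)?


One quarter-note beat = 60000 / BPM = 60000 / 126 ms
Dotted half note = 3 × quarter note
Duration = 3 × 60000 / 126 = 180000 / 126
= 1428.6 ms


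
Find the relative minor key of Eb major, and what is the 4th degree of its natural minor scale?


Solution.
The relative minor shares the major's key signature and starts on its 6th degree
6th degree = a major 6th above the tonic; a major 6th above Eb is C
→ relative minor of Eb major is C minor
C natural minor scale: C D Eb F G Ab Bb
= C minor; 4th degree = F


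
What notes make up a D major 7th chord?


Let's work it out.
Major 7th chord = root + major 3rd + perfect 5th + major 7th
Seventh chords stack in thirds, so the letter names are D-F-A-C
Root: D
Major 3rd above D: F#
Perfect 5th above D: A
Major 7th above D: C#
Chord = D F# A C#


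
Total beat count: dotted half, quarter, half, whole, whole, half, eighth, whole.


Working:
Beat values:
  dotted half = 3 beats
  quarter = 1 beat
  half = 2 beats
  whole = 4 beats
  whole = 4 beats
  half = 2 beats
  eighth = 0.5 beats
  whole = 4 beats
Sum = 3 + 1 + 2 + 4 + 4 + 2 + 0.5 + 4
= 20.5 beats


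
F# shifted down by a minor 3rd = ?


Let's work it out.
minor 3rd: 3 letter names, 3 semitones
Letter: F - 2 → D
Pitch: F# - 3 semitones, spelled as a D → D#
= D#


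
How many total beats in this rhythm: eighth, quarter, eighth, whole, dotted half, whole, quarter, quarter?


Beat values:
  eighth = 0.5 beats
  quarter = 1 beat
  eighth = 0.5 beats
  whole = 4 beats
  dotted half = 3 beats
  whole = 4 beats
  quarter = 1 beat
  quarter = 1 beat
Sum = 0.5 + 1 + 0.5 + 4 + 3 + 4 + 1 + 1
= 15 beats


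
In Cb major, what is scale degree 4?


Working:
Major scale pattern: W-W-H-W-W-W-H (2-2-1-2-2-2-1 semitones)
Starting from Cb:
  Cb + 2 semitones → Db
  Db + 2 semitones → Eb
  Eb + 1 semitone → Fb
  Fb + 2 semitones → Gb
  Gb + 2 semitones → Ab
  Ab + 2 semitones → Bb
  Bb + 1 semitone → Cb
Scale: Cb Db Eb Fb Gb Ab Bb
Degree 4 = Fb


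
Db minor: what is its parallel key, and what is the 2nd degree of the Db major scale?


Reasoning:
Parallel keys share the same tonic but differ in mode
Db minor → parallel is Db major
Db major scale: Db Eb F Gb Ab Bb C
= Db major; 2nd degree = Eb


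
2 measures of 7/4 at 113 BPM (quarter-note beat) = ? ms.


Let's work it out.
Quarter-note beat duration = 60000 / 113 ms
Beats per measure (7/4) = 7
One measure = 7 × 60000 / 113 = 420000 / 113 ms
2 measures = 2 × 420000 / 113 = 840000 / 113
= 7433.6 ms


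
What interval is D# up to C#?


Letter names: D → C spans 7 letter names → a 7th
Semitones: D# → C# = 10 half-steps
A 7th of 10 semitones is a minor 7th
= minor 7th


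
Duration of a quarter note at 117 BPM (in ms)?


Solution.
One quarter-note beat = 60000 / BPM = 60000 / 117 ms
Duration = 60000 / 117
= 512.8 ms


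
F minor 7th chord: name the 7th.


Reasoning:
Minor 7th chord = root + minor 3rd + perfect 5th + minor 7th
Seventh chords stack in thirds, so the letter names are F-A-C-E
Root: F
Minor 3rd above F: Ab
Perfect 5th above F: C
Minor 7th above F: Eb
The 7th = Eb


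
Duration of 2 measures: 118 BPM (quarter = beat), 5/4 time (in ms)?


Solution.
Quarter-note beat duration = 60000 / 118 ms
Beats per measure (5/4) = 5
One measure = 5 × 60000 / 118 = 300000 / 118 ms
2 measures = 2 × 300000 / 118 = 600000 / 118
= 5084.7 ms


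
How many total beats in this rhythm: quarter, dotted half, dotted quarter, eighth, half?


Step by step:
Beat values:
  quarter = 1 beat
  dotted half = 3 beats
  dotted quarter = 1.5 beats
  eighth = 0.5 beats
  half = 2 beats
Sum = 1 + 3 + 1.5 + 0.5 + 2
= 8 beats


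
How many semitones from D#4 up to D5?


Let's work it out.
Absolute semitone position = octave×12 + chromatic position
D#4: 4×12 + 3 = 51
D5: 5×12 + 2 = 62
Difference = 62 - 51 = 11
= 11 semitones


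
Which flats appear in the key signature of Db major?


Let's work it out.
Flat major keys: C(0), F(1), Bb(2), Eb(3), Ab(4), Db(5), Gb(6), Cb(7)
Db major has 5 flats
Order of flats: Bb Eb Ab Db Gb Cb Fb → first 5: Bb, Eb, Ab, Db, Gb
= Bb, Eb, Ab, Db, Gb


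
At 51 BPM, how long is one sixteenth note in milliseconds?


One quarter-note beat = 60000 / BPM = 60000 / 51 ms
Sixteenth note = 1/4 × quarter note
Duration = 1/4 × 60000 / 51 = 15000 / 51
= 294.1 ms


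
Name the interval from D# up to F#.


Let's work it out.
Letter names: D → F spans 3 letter names → a 3rd
Semitones: D# → F# = 3 half-steps
A 3rd of 3 semitones is a minor 3rd
= minor 3rd


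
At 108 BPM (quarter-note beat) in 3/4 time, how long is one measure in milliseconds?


Step by step:
Quarter-note beat duration = 60000 / 108 ms
Beats per measure (3/4) = 3
One measure = 3 × 60000 / 108 = 180000 / 108 ms
= 1666.7 ms


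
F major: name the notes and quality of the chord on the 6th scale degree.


F major scale: F G A Bb C D E
Diatonic triad on degree 6 stacks scale notes 6, 1, 3: D F A
D→F = 3 semitones; D→A = 7 semitones → minor triad
= D F A (minor)


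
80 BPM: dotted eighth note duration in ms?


Step by step:
One quarter-note beat = 60000 / BPM = 60000 / 80 ms
Dotted eighth note = 3/4 × quarter note
Duration = 3/4 × 60000 / 80 = 45000 / 80
= 562.5 ms


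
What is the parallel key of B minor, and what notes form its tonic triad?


Parallel keys share the same tonic but differ in mode
B minor → parallel is B major
Tonic triad of B major = B D# F#
= B major; triad = B D# F#


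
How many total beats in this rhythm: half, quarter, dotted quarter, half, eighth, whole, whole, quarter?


Let's work it out.
Beat values:
  half = 2 beats
  quarter = 1 beat
  dotted quarter = 1.5 beats
  half = 2 beats
  eighth = 0.5 beats
  whole = 4 beats
  whole = 4 beats
  quarter = 1 beat
Sum = 2 + 1 + 1.5 + 2 + 0.5 + 4 + 4 + 1
= 16 beats


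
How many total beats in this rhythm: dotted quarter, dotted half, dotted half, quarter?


Let's work it out.
Beat values:
  dotted quarter = 1.5 beats
  dotted half = 3 beats
  dotted half = 3 beats
  quarter = 1 beat
Sum = 1.5 + 3 + 3 + 1
= 8.5 beats


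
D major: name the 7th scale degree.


Major scale pattern: W-W-H-W-W-W-H (2-2-1-2-2-2-1 semitones)
Starting from D:
  D + 2 semitones → E
  E + 2 semitones → F#
  F# + 1 semitone → G
  G + 2 semitones → A
  A + 2 semitones → B
  B + 2 semitones → C#
  C# + 1 semitone → D
Scale: D E F# G A B C#
Degree 7 = C#


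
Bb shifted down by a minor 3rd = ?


Solution.
minor 3rd: 3 letter names, 3 semitones
Letter: B - 2 → G
Pitch: Bb - 3 semitones, spelled as a G → G
= G


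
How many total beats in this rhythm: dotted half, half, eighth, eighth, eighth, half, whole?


Beat values:
  dotted half = 3 beats
  half = 2 beats
  eighth = 0.5 beats
  eighth = 0.5 beats
  eighth = 0.5 beats
  half = 2 beats
  whole = 4 beats
Sum = 3 + 2 + 0.5 + 0.5 + 0.5 + 2 + 4
= 12.5 beats


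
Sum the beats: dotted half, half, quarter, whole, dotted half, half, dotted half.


Beat values:
  dotted half = 3 beats
  half = 2 beats
  quarter = 1 beat
  whole = 4 beats
  dotted half = 3 beats
  half = 2 beats
  dotted half = 3 beats
Sum = 3 + 2 + 1 + 4 + 3 + 2 + 3
= 18 beats


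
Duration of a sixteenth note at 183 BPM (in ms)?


Let's work it out.
One quarter-note beat = 60000 / BPM = 60000 / 183 ms
Sixteenth note = 1/4 × quarter note
Duration = 1/4 × 60000 / 183 = 15000 / 183
= 82.0 ms


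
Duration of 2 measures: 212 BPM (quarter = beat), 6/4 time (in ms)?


Solution.
Quarter-note beat duration = 60000 / 212 ms
Beats per measure (6/4) = 6
One measure = 6 × 60000 / 212 = 360000 / 212 ms
2 measures = 2 × 360000 / 212 = 720000 / 212
= 3396.2 ms


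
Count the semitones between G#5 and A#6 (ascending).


Reasoning:
Absolute semitone position = octave×12 + chromatic position
G#5: 5×12 + 8 = 68
A#6: 6×12 + 10 = 82
Difference = 82 - 68 = 14
= 14 semitones


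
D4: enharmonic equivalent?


Working:
Enharmonic notes sound the same pitch but are spelled with different letter names
D and C## name the same pitch class
= C##4


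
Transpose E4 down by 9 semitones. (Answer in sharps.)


Step by step:
E4: chromatic position 4 in octave 4 → absolute = 4×12 + 4 = 52
Transpose down 9: 52 - 9 = 43
43 = 3×12 + 7 → G in octave 3
Result = G3


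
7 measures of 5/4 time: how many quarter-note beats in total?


Let's work it out.
Time signature 5/4: the bottom number 4 means the quarter note gets one count
The top number 5 means 5 quarter-note beats per measure
Total = 5 × 7 measures
= 35 quarter-note beats


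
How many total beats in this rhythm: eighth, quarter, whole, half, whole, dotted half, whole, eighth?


Beat values:
  eighth = 0.5 beats
  quarter = 1 beat
  whole = 4 beats
  half = 2 beats
  whole = 4 beats
  dotted half = 3 beats
  whole = 4 beats
  eighth = 0.5 beats
Sum = 0.5 + 1 + 4 + 2 + 4 + 3 + 4 + 0.5
= 19 beats


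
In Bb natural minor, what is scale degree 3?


Working:
Natural minor scale pattern: W-H-W-W-H-W-W (2-1-2-2-1-2-2 semitones)
Starting from Bb:
  Bb + 2 semitones → C
  C + 1 semitone → Db
  Db + 2 semitones → Eb
  Eb + 2 semitones → F
  F + 1 semitone → Gb
  Gb + 2 semitones → Ab
  Ab + 2 semitones → Bb
Scale: Bb C Db Eb F Gb Ab
Degree 3 = Db


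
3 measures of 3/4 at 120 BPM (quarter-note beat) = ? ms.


Solution.
Quarter-note beat duration = 60000 / 120 ms
Beats per measure (3/4) = 3
One measure = 3 × 60000 / 120 = 180000 / 120 ms
3 measures = 3 × 180000 / 120 = 540000 / 120
= 4500.0 ms


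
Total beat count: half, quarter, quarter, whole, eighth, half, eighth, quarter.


Let's work it out.
Beat values:
  half = 2 beats
  quarter = 1 beat
  quarter = 1 beat
  whole = 4 beats
  eighth = 0.5 beats
  half = 2 beats
  eighth = 0.5 beats
  quarter = 1 beat
Sum = 2 + 1 + 1 + 4 + 0.5 + 2 + 0.5 + 1
= 12 beats


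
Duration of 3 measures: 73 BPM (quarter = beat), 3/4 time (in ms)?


Let's work it out.
Quarter-note beat duration = 60000 / 73 ms
Beats per measure (3/4) = 3
One measure = 3 × 60000 / 73 = 180000 / 73 ms
3 measures = 3 × 180000 / 73 = 540000 / 73
= 7397.3 ms


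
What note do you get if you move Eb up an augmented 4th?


Working:
augmented 4th: 4 letter names, 6 semitones
Letter: E + 3 → A
Pitch: Eb + 6 semitones, spelled as an A → A
= A


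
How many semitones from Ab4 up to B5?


Step by step:
Absolute semitone position = octave×12 + chromatic position
Ab4: 4×12 + 8 = 56
B5: 5×12 + 11 = 71
Difference = 71 - 56 = 15
= 15 semitones


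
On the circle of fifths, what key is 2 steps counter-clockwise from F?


Each counter-clockwise step moves down a perfect 5th (= up a perfect 4th)
From F: F → Bb → Eb
= Eb


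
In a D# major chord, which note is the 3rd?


Step by step:
Major triad = root + major 3rd (4 semitones) + perfect 5th (7 semitones)
A triad on D# stacks thirds, so the chord tones use letter names D-F-A
Root: D#
Major 3rd above D#: F##
Perfect 5th above D#: A#
The 3rd = F##


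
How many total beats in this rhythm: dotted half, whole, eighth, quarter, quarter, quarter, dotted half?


Beat values:
  dotted half = 3 beats
  whole = 4 beats
  eighth = 0.5 beats
  quarter = 1 beat
  quarter = 1 beat
  quarter = 1 beat
  dotted half = 3 beats
Sum = 3 + 4 + 0.5 + 1 + 1 + 1 + 3
= 13.5 beats


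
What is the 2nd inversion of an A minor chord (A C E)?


Working:
Root position: A C E
2nd inversion: move root and 3rd up an octave
Bass note: E
Notes (bottom to top) = E A C


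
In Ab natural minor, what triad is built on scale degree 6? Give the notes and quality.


Working:
Ab natural minor scale: Ab Bb Cb Db Eb Fb Gb
Diatonic triad on degree 6 stacks scale notes 6, 1, 3: Fb Ab Cb
Fb→Ab = 4 semitones; Fb→Cb = 7 semitones → major triad
= Fb Ab Cb (major)


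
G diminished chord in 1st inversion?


Working:
Root position: G Bb Db
1st inversion: move root up an octave
Bass note: Bb
Notes (bottom to top) = Bb Db G


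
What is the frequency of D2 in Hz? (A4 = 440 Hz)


f = 440 × 2^(n/12) where n = semitones from A4
D2: -31 semitones from A4
f = 440 × 2^(-31/12)
f = 73.42 Hz


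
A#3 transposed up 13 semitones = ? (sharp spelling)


A#3: chromatic position 10 in octave 3 → absolute = 3×12 + 10 = 46
Transpose up 13: 46 + 13 = 59
59 = 4×12 + 11 → B in octave 4
Result = B4


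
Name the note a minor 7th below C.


Solution.
A 7th spans 7 letter names, so from C we land on D
A minor 7th = 10 semitones below C
Spell D at that pitch: D
= D


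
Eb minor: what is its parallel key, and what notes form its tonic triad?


Let's work it out.
Parallel keys share the same tonic but differ in mode
Eb minor → parallel is Eb major
Tonic triad of Eb major = Eb G Bb
= Eb major; triad = Eb G Bb


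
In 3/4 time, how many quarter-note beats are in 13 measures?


Step by step:
Time signature 3/4: the bottom number 4 means the quarter note gets one count
The top number 3 means 3 quarter-note beats per measure
Total = 3 × 13 measures
= 39 quarter-note beats


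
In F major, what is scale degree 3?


Solution.
Major scale pattern: W-W-H-W-W-W-H (2-2-1-2-2-2-1 semitones)
Starting from F:
  F + 2 semitones → G
  G + 2 semitones → A
  A + 1 semitone → Bb
  Bb + 2 semitones → C
  C + 2 semitones → D
  D + 2 semitones → E
  E + 1 semitone → F
Scale: F G A Bb C D E
Degree 3 = A


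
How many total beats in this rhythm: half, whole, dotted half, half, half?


Beat values:
  half = 2 beats
  whole = 4 beats
  dotted half = 3 beats
  half = 2 beats
  half = 2 beats
Sum = 2 + 4 + 3 + 2 + 2
= 13 beats


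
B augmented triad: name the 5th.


Augmented triad = root + major 3rd (4 semitones) + augmented 5th (8 semitones)
A triad on B stacks thirds, so the chord tones use letter names B-D-F
Root: B
Major 3rd above B: D#
Augmented 5th above B: F##
The 5th = F##


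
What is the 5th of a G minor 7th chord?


Let's work it out.
Minor 7th chord = root + minor 3rd + perfect 5th + minor 7th
Seventh chords stack in thirds, so the letter names are G-B-D-F
Root: G
Minor 3rd above G: Bb
Perfect 5th above G: D
Minor 7th above G: F
The 5th = D


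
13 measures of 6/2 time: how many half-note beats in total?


Time signature 6/2: the bottom number 2 means the half note gets one count
The top number 6 means 6 half-note beats per measure
Total = 6 × 13 measures
= 78 half-note beats


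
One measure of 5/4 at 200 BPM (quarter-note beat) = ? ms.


Step by step:
Quarter-note beat duration = 60000 / 200 ms
Beats per measure (5/4) = 5
One measure = 5 × 60000 / 200 = 300000 / 200 ms
= 1500.0 ms


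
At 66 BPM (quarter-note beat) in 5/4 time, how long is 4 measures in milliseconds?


Step by step:
Quarter-note beat duration = 60000 / 66 ms
Beats per measure (5/4) = 5
One measure = 5 × 60000 / 66 = 300000 / 66 ms
4 measures = 4 × 300000 / 66 = 1200000 / 66
= 18181.8 ms


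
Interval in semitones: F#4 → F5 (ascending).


Reasoning:
Absolute semitone position = octave×12 + chromatic position
F#4: 4×12 + 6 = 54
F5: 5×12 + 5 = 65
Difference = 65 - 54 = 11
= 11 semitones


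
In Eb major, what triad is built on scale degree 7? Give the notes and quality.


Working:
Eb major scale: Eb F G Ab Bb C D
Diatonic triad on degree 7 stacks scale notes 7, 2, 4: D F Ab
D→F = 3 semitones; D→Ab = 6 semitones → diminished triad
= D F Ab (diminished)


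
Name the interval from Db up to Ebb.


Letter names: D → E spans 2 letter names → a 2nd
Semitones: Db → Ebb = 1 half-step
A 2nd of 1 semitone is a minor 2nd
= minor 2nd


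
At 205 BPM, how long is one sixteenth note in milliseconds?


Working:
One quarter-note beat = 60000 / BPM = 60000 / 205 ms
Sixteenth note = 1/4 × quarter note
Duration = 1/4 × 60000 / 205 = 15000 / 205
= 73.2 ms


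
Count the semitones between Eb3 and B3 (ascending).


Absolute semitone position = octave×12 + chromatic position
Eb3: 3×12 + 3 = 39
B3: 3×12 + 11 = 47
Difference = 47 - 39 = 8
= 8 semitones


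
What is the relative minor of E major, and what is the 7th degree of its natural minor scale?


Reasoning:
The relative minor shares the major's key signature and starts on its 6th degree
6th degree = a major 6th above the tonic; a major 6th above E is C#
→ relative minor of E major is C# minor
C# natural minor scale: C# D# E F# G# A B
= C# minor; 7th degree = B


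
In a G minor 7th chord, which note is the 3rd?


Reasoning:
Minor 7th chord = root + minor 3rd + perfect 5th + minor 7th
Seventh chords stack in thirds, so the letter names are G-B-D-F
Root: G
Minor 3rd above G: Bb
Perfect 5th above G: D
Minor 7th above G: F
The 3rd = Bb


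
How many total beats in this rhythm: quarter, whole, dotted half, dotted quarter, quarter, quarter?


Beat values:
  quarter = 1 beat
  whole = 4 beats
  dotted half = 3 beats
  dotted quarter = 1.5 beats
  quarter = 1 beat
  quarter = 1 beat
Sum = 1 + 4 + 3 + 1.5 + 1 + 1
= 11.5 beats


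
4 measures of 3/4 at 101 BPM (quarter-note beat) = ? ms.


Let's work it out.
Quarter-note beat duration = 60000 / 101 ms
Beats per measure (3/4) = 3
One measure = 3 × 60000 / 101 = 180000 / 101 ms
4 measures = 4 × 180000 / 101 = 720000 / 101
= 7128.7 ms


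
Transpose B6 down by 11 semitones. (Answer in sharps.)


Step by step:
B6: chromatic position 11 in octave 6 → absolute = 6×12 + 11 = 83
Transpose down 11: 83 - 11 = 72
72 = 6×12 + 0 → C in octave 6
Result = C6


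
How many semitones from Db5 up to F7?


Step by step:
Absolute semitone position = octave×12 + chromatic position
Db5: 5×12 + 1 = 61
F7: 7×12 + 5 = 89
Difference = 89 - 61 = 28
= 28 semitones


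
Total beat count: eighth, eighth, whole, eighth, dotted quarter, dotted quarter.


Reasoning:
Beat values:
  eighth = 0.5 beats
  eighth = 0.5 beats
  whole = 4 beats
  eighth = 0.5 beats
  dotted quarter = 1.5 beats
  dotted quarter = 1.5 beats
Sum = 0.5 + 0.5 + 4 + 0.5 + 1.5 + 1.5
= 8.5 beats


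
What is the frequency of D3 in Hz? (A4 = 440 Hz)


Solution.
f = 440 × 2^(n/12) where n = semitones from A4
D3: -19 semitones from A4
f = 440 × 2^(-19/12)
f = 146.83 Hz


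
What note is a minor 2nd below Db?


A 2nd spans 2 letter names, so from D we land on C
A minor 2nd = 1 semitone below Db
Spell C at that pitch: C
= C


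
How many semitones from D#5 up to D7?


Working:
Absolute semitone position = octave×12 + chromatic position
D#5: 5×12 + 3 = 63
D7: 7×12 + 2 = 86
Difference = 86 - 63 = 23
= 23 semitones


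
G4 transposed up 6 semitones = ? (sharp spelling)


Solution.
G4: chromatic position 7 in octave 4 → absolute = 4×12 + 7 = 55
Transpose up 6: 55 + 6 = 61
61 = 5×12 + 1 → C# in octave 5
Result = C#5


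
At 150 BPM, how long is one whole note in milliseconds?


One quarter-note beat = 60000 / BPM = 60000 / 150 ms
Whole note = 4 × quarter note
Duration = 4 × 60000 / 150 = 240000 / 150
= 1600.0 ms


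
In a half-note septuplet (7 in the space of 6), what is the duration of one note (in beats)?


Solution.
Septuplet: 7 notes occupy the space of 6 half notes
Space = 6 × 2 = 12 beats
Each septuplet note = 12 / 7 = 12/7 beats
= 12/7 beats


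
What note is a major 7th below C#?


Step by step:
A 7th spans 7 letter names, so from C we land on D
A major 7th = 11 semitones below C#
Spell D at that pitch: D
= D


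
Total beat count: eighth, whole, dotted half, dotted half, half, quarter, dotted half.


Beat values:
  eighth = 0.5 beats
  whole = 4 beats
  dotted half = 3 beats
  dotted half = 3 beats
  half = 2 beats
  quarter = 1 beat
  dotted half = 3 beats
Sum = 0.5 + 4 + 3 + 3 + 2 + 1 + 3
= 16.5 beats


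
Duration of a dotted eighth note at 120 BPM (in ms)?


Solution.
One quarter-note beat = 60000 / BPM = 60000 / 120 ms
Dotted eighth note = 3/4 × quarter note
Duration = 3/4 × 60000 / 120 = 45000 / 120
= 375.0 ms


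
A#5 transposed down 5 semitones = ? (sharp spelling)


A#5: chromatic position 10 in octave 5 → absolute = 5×12 + 10 = 70
Transpose down 5: 70 - 5 = 65
65 = 5×12 + 5 → F in octave 5
Result = F5


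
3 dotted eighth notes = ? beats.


Let's work it out.
Base eighth note = 1/2 beats
Dot 1 adds half the previous value: +1/4
One dotted eighth = 1/2 + 1/4 = 3/4
3 of them = 3 × 3/4 = 9/4
= 9/4 beats


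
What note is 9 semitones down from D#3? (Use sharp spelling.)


Step by step:
D#3: chromatic position 3 in octave 3 → absolute = 3×12 + 3 = 39
Transpose down 9: 39 - 9 = 30
30 = 2×12 + 6 → F# in octave 2
Result = F#2


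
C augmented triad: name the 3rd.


Step by step:
Augmented triad = root + major 3rd (4 semitones) + augmented 5th (8 semitones)
A triad on C stacks thirds, so the chord tones use letter names C-E-G
Root: C
Major 3rd above C: E
Augmented 5th above C: G#
The 3rd = E


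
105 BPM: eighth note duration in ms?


Reasoning:
One quarter-note beat = 60000 / BPM = 60000 / 105 ms
Eighth note = 1/2 × quarter note
Duration = 1/2 × 60000 / 105 = 30000 / 105
= 285.7 ms


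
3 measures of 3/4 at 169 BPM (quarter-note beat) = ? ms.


Working:
Quarter-note beat duration = 60000 / 169 ms
Beats per measure (3/4) = 3
One measure = 3 × 60000 / 169 = 180000 / 169 ms
3 measures = 3 × 180000 / 169 = 540000 / 169
= 3195.3 ms
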